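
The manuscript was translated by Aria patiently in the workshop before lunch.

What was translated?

'the manuscript' marks the patient of the translating event.

the manuscript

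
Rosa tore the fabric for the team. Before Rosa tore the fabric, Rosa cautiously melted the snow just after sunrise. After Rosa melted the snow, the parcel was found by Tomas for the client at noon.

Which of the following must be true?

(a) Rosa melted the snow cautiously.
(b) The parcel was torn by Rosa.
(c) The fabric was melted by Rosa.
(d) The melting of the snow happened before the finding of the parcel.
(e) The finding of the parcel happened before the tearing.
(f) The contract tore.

(a) Entailed — this follows by dropping conjuncts from the melting event's description.
(b) Not entailed — Rosa tore the fabric, not the parcel; the parcel belongs to the finding event.
(c) Not entailed — Rosa melted the snow, not the fabric; the fabric belongs to the tearing event.
(d) Entailed — the narrative places the melting before the finding.
(e) Not entailed — the narrative doesn't order the finding relative to the tearing.
(f) Not entailed — the fabric is what tore, not the contract.

(a), (d)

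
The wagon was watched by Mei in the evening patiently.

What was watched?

the wagon

'the wagon' marks the patient of the watching event.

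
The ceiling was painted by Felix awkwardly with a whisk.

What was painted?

the ceiling

'the ceiling' marks the patient of the painting event.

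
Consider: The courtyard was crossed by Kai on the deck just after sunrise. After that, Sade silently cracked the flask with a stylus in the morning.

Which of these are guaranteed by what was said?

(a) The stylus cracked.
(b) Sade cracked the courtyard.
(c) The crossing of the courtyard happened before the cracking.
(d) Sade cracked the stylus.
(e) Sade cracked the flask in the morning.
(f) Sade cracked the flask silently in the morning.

(a) Not entailed — the flask is what cracked, not the stylus.
(b) Not entailed — Sade cracked the flask, not the courtyard; the courtyard belongs to the crossing event.
(c) Entailed — the narrative places the crossing before the cracking.
(d) Not entailed — the stylus is the instrument, not what was cracked.
(e) Entailed — the original entails any weakening of itself; this just drops 'silently', 'with a stylus'.
(f) Entailed — the original entails any weakening of itself; this just drops 'with a stylus'.

(c), (e), (f)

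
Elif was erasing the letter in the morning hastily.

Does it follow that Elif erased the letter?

no

'was erasing' is progressive; for an accomplishment like 'erase the letter', it doesn't entail completion.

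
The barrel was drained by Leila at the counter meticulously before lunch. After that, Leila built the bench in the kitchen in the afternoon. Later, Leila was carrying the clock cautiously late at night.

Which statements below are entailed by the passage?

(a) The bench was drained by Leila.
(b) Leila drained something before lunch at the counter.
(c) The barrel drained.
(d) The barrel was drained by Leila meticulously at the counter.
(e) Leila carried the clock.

(b), (c), (d), (e)

(a) Not entailed — Leila drained the barrel, not the bench; the bench belongs to the building event.
(b) Entailed — dropping 'meticulously' and generalizing the patient leaves a sub-description the original still satisfies.
(c) Entailed — 'Leila drained the barrel' is causative; it entails the inchoative 'the barrel drained'.
(d) Entailed — dropping 'before lunch' leaves a sub-description the original still satisfies.
(e) Entailed — 'carry' is an activity; 'was carrying' entails that some carrying happened, so 'carried' holds.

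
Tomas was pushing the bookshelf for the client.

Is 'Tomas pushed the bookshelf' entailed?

yes

'push' is atelic; if Tomas was pushing the bookshelf, then Tomas pushed the bookshelf (for some time).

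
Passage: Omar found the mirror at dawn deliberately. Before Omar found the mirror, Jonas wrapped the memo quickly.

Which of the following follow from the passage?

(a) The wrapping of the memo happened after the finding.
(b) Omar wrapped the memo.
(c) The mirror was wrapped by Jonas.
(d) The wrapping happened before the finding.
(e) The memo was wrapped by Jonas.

(d), (e)

(a) Not entailed — the narrative places the wrapping before the finding, not after.
(b) Not entailed — the passage has Jonas wrapping the memo, not Omar.
(c) Not entailed — Jonas wrapped the memo, not the mirror; the mirror belongs to the finding event.
(d) Entailed — the narrative places the wrapping before the finding.
(e) Entailed — the original entails any weakening of itself; this just drops 'quickly'.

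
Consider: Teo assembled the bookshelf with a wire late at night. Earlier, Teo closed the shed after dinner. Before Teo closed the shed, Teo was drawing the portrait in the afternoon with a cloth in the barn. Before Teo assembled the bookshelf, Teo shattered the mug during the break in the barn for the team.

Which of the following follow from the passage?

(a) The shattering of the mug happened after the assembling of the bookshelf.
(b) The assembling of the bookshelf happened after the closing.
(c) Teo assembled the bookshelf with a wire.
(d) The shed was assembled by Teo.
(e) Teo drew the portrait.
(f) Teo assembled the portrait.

(b), (c)

(a) Not entailed — the narrative places the shattering before the assembling, not after.
(b) Entailed — the narrative places the closing before the assembling.
(c) Entailed — dropping 'late at night' leaves a sub-description the original still satisfies.
(d) Not entailed — Teo assembled the bookshelf, not the shed; the shed belongs to the closing event.
(e) Not entailed — 'was drawing' is progressive on an accomplishment; it does not entail the completed 'drew'.
(f) Not entailed — Teo assembled the bookshelf, not the portrait; the portrait belongs to the drawing event.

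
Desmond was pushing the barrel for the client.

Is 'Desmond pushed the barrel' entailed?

yes

'push' is atelic; if Desmond was pushing the barrel, then Desmond pushed the barrel (for some time).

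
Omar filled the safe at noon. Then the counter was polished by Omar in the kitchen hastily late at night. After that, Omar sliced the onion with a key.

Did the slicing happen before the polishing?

no

The narrative orders the polishing before the slicing.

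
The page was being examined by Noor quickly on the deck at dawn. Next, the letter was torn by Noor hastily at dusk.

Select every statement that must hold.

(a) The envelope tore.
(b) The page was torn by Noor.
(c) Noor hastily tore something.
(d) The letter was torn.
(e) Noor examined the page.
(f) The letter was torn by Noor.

(c), (d), (e), (f)

(a) Not entailed — the letter is what tore, not the envelope.
(b) Not entailed — Noor tore the letter, not the page; the page belongs to the examining event.
(c) Entailed — dropping 'at dusk' and generalizing the patient leaves a sub-description the original still satisfies.
(d) Entailed — this follows by dropping conjuncts from the tearing event's description.
(e) Entailed — 'examine' is an activity; 'was examining' entails that some examining happened, so 'examined' holds.
(f) Entailed — every conjunct here is already in the original tearing event.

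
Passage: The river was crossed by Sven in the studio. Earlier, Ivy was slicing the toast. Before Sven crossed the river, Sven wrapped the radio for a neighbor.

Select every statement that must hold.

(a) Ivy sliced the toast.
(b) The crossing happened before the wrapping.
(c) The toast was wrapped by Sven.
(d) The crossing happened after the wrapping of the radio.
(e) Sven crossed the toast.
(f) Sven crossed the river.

(a) Not entailed — 'was slicing' is progressive on an accomplishment; it does not entail the completed 'sliced'.
(b) Not entailed — the narrative places the wrapping before the crossing, not after.
(c) Not entailed — Sven wrapped the radio, not the toast; the toast belongs to the slicing event.
(d) Entailed — the narrative places the wrapping before the crossing.
(e) Not entailed — Sven crossed the river, not the toast; the toast belongs to the slicing event.
(f) Entailed — dropping 'in the studio' leaves a sub-description the original still satisfies.

(d), (f)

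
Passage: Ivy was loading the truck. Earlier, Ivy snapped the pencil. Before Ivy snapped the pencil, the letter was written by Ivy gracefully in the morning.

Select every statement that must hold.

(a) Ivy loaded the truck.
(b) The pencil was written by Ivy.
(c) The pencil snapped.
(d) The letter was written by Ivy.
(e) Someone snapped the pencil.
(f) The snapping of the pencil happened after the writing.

(a) Not entailed — 'was loading' is progressive on an accomplishment; it does not entail the completed 'loaded'.
(b) Not entailed — Ivy wrote the letter, not the pencil; the pencil belongs to the snapping event.
(c) Entailed — 'Ivy snapped the pencil' is causative; it entails the inchoative 'the pencil snapped'.
(d) Entailed — the original entails any weakening of itself; this just drops 'in the morning', 'gracefully'.
(e) Entailed — the original entails any weakening of itself; this just generalizes the agent.
(f) Entailed — the narrative places the writing before the snapping.

(c), (d), (e), (f)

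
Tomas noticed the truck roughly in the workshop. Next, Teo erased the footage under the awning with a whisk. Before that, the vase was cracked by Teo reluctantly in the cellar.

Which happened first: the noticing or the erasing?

the noticing

The connectives place the noticing before the erasing.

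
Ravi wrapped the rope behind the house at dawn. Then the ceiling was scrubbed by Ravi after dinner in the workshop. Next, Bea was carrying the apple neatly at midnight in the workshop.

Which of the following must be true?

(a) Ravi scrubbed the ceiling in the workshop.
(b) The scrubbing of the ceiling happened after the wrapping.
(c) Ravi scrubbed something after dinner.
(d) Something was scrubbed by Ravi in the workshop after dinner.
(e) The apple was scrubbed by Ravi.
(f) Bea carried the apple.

(a) Entailed — the original entails any weakening of itself; this just drops 'after dinner'.
(b) Entailed — the narrative places the wrapping before the scrubbing.
(c) Entailed — every conjunct here is already in the original scrubbing event.
(d) Entailed — generalizing the patient leaves a sub-description the original still satisfies.
(e) Not entailed — Ravi scrubbed the ceiling, not the apple; the apple belongs to the carrying event.
(f) Entailed — 'carry' is an activity; 'was carrying' entails that some carrying happened, so 'carried' holds.

(a), (b), (c), (d), (f)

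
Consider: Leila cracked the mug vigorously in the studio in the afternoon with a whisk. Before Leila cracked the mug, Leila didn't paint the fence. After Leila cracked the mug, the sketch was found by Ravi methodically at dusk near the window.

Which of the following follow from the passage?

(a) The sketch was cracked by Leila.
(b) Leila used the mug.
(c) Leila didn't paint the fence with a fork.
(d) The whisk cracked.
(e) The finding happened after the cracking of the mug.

(c), (e)

(a) Not entailed — Leila cracked the mug, not the sketch; the sketch belongs to the finding event.
(b) Not entailed — the mug is the patient, not an instrument — Leila used a whisk.
(c) Entailed — under negation, adding a further restriction is entailed: if no such painting event occurred, none occurred with a fork either.
(d) Not entailed — the mug is what cracked, not the whisk.
(e) Entailed — the narrative places the cracking before the finding.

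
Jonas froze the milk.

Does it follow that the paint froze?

Nothing is said about any paint; only the milk is affected.

no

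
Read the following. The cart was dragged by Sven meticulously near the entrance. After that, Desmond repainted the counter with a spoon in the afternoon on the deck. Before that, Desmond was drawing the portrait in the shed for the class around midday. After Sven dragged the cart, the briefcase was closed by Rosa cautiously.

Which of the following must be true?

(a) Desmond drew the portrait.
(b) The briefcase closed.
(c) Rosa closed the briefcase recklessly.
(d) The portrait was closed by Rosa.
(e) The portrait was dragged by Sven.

(b)

(a) Not entailed — 'was drawing' is progressive on an accomplishment; it does not entail the completed 'drew'.
(b) Entailed — 'Rosa closed the briefcase' is causative; it entails the inchoative 'the briefcase closed'.
(c) Not entailed — 'recklessly' adds a manner not in (and inconsistent with) the original.
(d) Not entailed — Rosa closed the briefcase, not the portrait; the portrait belongs to the drawing event.
(e) Not entailed — Sven dragged the cart, not the portrait; the portrait belongs to the drawing event.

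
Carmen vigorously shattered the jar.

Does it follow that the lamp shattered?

no

Nothing is said about any lamp; only the jar is affected.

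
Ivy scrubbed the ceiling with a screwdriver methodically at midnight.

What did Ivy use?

'with a screwdriver' marks the instrument of the scrubbing event.

a screwdriver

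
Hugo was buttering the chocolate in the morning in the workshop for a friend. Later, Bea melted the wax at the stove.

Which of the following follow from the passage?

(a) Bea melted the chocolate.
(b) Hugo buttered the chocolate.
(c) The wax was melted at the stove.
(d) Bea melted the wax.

(a) Not entailed — Bea melted the wax, not the chocolate; the chocolate belongs to the buttering event.
(b) Not entailed — 'was buttering' is progressive on an accomplishment; it does not entail the completed 'buttered'.
(c) Entailed — this follows by dropping conjuncts from the melting event's description.
(d) Entailed — every conjunct here is already in the original melting event.

(c), (d)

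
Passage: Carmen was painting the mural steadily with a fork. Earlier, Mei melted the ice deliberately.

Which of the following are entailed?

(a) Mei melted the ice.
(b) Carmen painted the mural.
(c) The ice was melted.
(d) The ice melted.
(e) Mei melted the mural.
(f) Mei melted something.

(a), (c), (d), (f)

(a) Entailed — this follows by dropping conjuncts from the melting event's description.
(b) Not entailed — 'was painting' is progressive on an accomplishment; it does not entail the completed 'painted'.
(c) Entailed — every conjunct here is already in the original melting event.
(d) Entailed — 'Mei melted the ice' is causative; it entails the inchoative 'the ice melted'.
(e) Not entailed — Mei melted the ice, not the mural; the mural belongs to the painting event.
(f) Entailed — the original entails any weakening of itself; this just drops 'deliberately' and generalizes the patient.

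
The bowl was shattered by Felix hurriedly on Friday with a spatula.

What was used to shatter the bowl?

a spatula

'with a spatula' marks the instrument of the shattering event.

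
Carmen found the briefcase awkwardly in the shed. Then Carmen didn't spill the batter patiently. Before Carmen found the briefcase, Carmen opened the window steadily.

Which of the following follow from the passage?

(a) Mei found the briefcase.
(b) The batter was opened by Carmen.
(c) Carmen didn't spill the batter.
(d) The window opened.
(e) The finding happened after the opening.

(d), (e)

(a) Not entailed — the passage has Carmen finding the briefcase, not Mei.
(b) Not entailed — Carmen opened the window, not the batter; the batter belongs to the spilling event.
(c) Not entailed — dropping 'patiently' under negation is not valid — the original leaves open that Carmen spilled the batter some other way.
(d) Entailed — 'Carmen opened the window' is causative; it entails the inchoative 'the window opened'.
(e) Entailed — the narrative places the opening before the finding.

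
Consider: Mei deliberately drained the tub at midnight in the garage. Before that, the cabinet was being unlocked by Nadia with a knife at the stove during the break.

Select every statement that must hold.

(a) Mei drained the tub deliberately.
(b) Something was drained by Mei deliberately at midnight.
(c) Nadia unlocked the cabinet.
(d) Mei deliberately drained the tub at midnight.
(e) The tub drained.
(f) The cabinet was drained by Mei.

(a), (b), (d), (e)

(a) Entailed — this follows by dropping conjuncts from the draining event's description.
(b) Entailed — every conjunct here is already in the original draining event.
(c) Not entailed — 'was unlocking' is progressive on an accomplishment; it does not entail the completed 'unlocked'.
(d) Entailed — every conjunct here is already in the original draining event.
(e) Entailed — 'Mei drained the tub' is causative; it entails the inchoative 'the tub drained'.
(f) Not entailed — Mei drained the tub, not the cabinet; the cabinet belongs to the unlocking event.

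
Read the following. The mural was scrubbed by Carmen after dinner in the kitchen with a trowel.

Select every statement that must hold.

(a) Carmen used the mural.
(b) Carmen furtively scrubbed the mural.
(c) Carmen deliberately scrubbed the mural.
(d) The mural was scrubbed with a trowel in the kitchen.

(d)

(a) Not entailed — the mural is the patient, not an instrument — Carmen used a trowel.
(b) Not entailed — 'furtively' adds information not in the original event.
(c) Not entailed — 'deliberately' adds information not in the original event.
(d) Entailed — dropping 'after dinner' and generalizing the agent leaves a sub-description the original still satisfies.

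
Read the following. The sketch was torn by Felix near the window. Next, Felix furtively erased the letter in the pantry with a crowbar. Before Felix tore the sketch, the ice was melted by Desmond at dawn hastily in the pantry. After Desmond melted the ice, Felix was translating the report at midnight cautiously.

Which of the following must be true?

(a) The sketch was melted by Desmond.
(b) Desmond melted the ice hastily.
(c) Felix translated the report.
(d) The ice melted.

(b), (d)

(a) Not entailed — Desmond melted the ice, not the sketch; the sketch belongs to the tearing event.
(b) Entailed — the original entails any weakening of itself; this just drops 'in the pantry', 'at dawn'.
(c) Not entailed — 'was translating' is progressive on an accomplishment; it does not entail the completed 'translated'.
(d) Entailed — 'Desmond melted the ice' is causative; it entails the inchoative 'the ice melted'.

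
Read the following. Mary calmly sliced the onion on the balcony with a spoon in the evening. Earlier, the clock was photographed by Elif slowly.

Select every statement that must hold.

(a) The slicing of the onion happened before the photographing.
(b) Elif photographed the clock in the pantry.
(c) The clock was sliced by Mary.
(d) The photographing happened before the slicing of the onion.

(a) Not entailed — the narrative places the photographing before the slicing, not after.
(b) Not entailed — 'in the pantry' adds information not in the original event.
(c) Not entailed — Mary sliced the onion, not the clock; the clock belongs to the photographing event.
(d) Entailed — the narrative places the photographing before the slicing.

(d)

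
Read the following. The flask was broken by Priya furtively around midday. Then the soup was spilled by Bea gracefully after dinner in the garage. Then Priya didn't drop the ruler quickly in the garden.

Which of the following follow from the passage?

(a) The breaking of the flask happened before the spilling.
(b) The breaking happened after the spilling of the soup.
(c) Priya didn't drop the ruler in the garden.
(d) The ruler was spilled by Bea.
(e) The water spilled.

(a) Entailed — the narrative places the breaking before the spilling.
(b) Not entailed — the narrative places the breaking before the spilling, not after.
(c) Not entailed — dropping 'quickly' under negation is not valid — the original leaves open that Priya dropped the ruler some other way.
(d) Not entailed — Bea spilled the soup, not the ruler; the ruler belongs to the dropping event.
(e) Not entailed — the soup is what spilled, not the water.

(a)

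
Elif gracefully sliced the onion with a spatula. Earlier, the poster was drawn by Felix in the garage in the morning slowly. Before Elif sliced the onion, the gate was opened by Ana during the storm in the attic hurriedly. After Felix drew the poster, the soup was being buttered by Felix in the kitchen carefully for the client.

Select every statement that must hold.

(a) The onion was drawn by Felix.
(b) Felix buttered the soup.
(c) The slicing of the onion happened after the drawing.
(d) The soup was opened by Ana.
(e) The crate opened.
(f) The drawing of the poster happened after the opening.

(c)

(a) Not entailed — Felix drew the poster, not the onion; the onion belongs to the slicing event.
(b) Not entailed — 'was buttering' is progressive on an accomplishment; it does not entail the completed 'buttered'.
(c) Entailed — the narrative places the drawing before the slicing.
(d) Not entailed — Ana opened the gate, not the soup; the soup belongs to the buttering event.
(e) Not entailed — the gate is what opened, not the crate.
(f) Not entailed — the narrative doesn't order the opening relative to the drawing.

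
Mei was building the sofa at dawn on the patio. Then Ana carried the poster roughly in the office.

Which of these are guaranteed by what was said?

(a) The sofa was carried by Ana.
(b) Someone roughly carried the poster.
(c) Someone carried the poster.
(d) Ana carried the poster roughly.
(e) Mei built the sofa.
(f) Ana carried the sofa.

(a) Not entailed — Ana carried the poster, not the sofa; the sofa belongs to the building event.
(b) Entailed — dropping 'in the office' and generalizing the agent leaves a sub-description the original still satisfies.
(c) Entailed — dropping 'in the office', 'roughly' and generalizing the agent leaves a sub-description the original still satisfies.
(d) Entailed — dropping 'in the office' leaves a sub-description the original still satisfies.
(e) Not entailed — 'was building' is progressive on an accomplishment; it does not entail the completed 'built'.
(f) Not entailed — Ana carried the poster, not the sofa; the sofa belongs to the building event.

(b), (c), (d)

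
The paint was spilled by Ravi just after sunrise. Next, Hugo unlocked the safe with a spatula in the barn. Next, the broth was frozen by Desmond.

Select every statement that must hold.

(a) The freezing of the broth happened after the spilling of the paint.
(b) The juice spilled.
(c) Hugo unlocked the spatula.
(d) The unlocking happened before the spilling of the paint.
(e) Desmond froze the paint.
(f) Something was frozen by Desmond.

(a) Entailed — the narrative places the spilling before the freezing.
(b) Not entailed — the paint is what spilled, not the juice.
(c) Not entailed — the spatula is the instrument, not what was unlocked.
(d) Not entailed — the narrative places the spilling before the unlocking, not after.
(e) Not entailed — Desmond froze the broth, not the paint; the paint belongs to the spilling event.
(f) Entailed — every conjunct here is already in the original freezing event.

(a), (f)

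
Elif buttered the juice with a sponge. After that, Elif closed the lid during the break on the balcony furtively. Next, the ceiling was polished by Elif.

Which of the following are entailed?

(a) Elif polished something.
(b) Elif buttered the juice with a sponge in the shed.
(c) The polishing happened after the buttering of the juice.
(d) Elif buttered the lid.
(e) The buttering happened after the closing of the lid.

(a) Entailed — generalizing the patient leaves a sub-description the original still satisfies.
(b) Not entailed — 'in the shed' adds information not in the original event.
(c) Entailed — the narrative places the buttering before the polishing.
(d) Not entailed — Elif buttered the juice, not the lid; the lid belongs to the closing event.
(e) Not entailed — the narrative places the buttering before the closing, not after.

(a), (c)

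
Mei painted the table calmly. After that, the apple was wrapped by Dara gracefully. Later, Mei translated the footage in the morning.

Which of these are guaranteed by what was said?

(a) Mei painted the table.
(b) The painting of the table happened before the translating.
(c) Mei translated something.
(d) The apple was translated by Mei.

(a), (b), (c)

(a) Entailed — every conjunct here is already in the original painting event.
(b) Entailed — the narrative places the painting before the translating.
(c) Entailed — dropping 'in the morning' and generalizing the patient leaves a sub-description the original still satisfies.
(d) Not entailed — Mei translated the footage, not the apple; the apple belongs to the wrapping event.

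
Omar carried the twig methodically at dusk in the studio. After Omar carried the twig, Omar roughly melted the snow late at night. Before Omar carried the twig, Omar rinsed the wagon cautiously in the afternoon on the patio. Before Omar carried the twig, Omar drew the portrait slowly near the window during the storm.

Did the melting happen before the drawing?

The narrative orders the drawing before the melting.

no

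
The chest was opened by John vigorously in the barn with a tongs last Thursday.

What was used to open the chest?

'with a tongs' marks the instrument of the opening event.

a tongs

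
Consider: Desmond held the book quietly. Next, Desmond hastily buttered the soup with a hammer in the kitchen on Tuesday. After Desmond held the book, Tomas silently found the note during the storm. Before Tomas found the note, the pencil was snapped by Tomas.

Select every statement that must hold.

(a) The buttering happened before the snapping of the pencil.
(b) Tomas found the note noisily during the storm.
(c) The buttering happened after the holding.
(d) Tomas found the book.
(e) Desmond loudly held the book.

(c)

(a) Not entailed — the narrative doesn't order the buttering relative to the snapping.
(b) Not entailed — 'noisily' adds a manner not in (and inconsistent with) the original.
(c) Entailed — the narrative places the holding before the buttering.
(d) Not entailed — Tomas found the note, not the book; the book belongs to the holding event.
(e) Not entailed — 'loudly' adds a manner not in (and inconsistent with) the original.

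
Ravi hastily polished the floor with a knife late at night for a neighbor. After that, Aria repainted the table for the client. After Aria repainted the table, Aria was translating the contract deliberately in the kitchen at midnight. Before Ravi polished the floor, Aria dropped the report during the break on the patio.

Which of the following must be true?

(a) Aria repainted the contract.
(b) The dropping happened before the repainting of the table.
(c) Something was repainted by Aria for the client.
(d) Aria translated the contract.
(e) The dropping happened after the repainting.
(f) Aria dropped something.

(a) Not entailed — Aria repainted the table, not the contract; the contract belongs to the translating event.
(b) Entailed — the narrative places the dropping before the repainting.
(c) Entailed — every conjunct here is already in the original repainting event.
(d) Not entailed — 'was translating' is progressive on an accomplishment; it does not entail the completed 'translated'.
(e) Not entailed — the narrative places the dropping before the repainting, not after.
(f) Entailed — this follows by dropping conjuncts from the dropping event's description.

(b), (c), (f)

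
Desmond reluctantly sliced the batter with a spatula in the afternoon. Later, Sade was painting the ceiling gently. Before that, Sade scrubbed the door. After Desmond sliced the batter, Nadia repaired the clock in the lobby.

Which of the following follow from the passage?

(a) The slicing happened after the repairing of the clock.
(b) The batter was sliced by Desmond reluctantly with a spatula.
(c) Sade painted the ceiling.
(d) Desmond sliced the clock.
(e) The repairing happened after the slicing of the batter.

(a) Not entailed — the narrative places the slicing before the repairing, not after.
(b) Entailed — every conjunct here is already in the original slicing event.
(c) Not entailed — 'was painting' is progressive on an accomplishment; it does not entail the completed 'painted'.
(d) Not entailed — Desmond sliced the batter, not the clock; the clock belongs to the repairing event.
(e) Entailed — the narrative places the slicing before the repairing.

(b), (e)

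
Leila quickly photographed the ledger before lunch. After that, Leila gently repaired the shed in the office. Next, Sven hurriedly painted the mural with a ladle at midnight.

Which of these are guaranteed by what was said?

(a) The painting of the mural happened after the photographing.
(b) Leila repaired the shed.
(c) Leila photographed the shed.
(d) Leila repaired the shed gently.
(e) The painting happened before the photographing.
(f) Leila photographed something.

(a) Entailed — the narrative places the photographing before the painting.
(b) Entailed — dropping 'in the office', 'gently' leaves a sub-description the original still satisfies.
(c) Not entailed — Leila photographed the ledger, not the shed; the shed belongs to the repairing event.
(d) Entailed — dropping 'in the office' leaves a sub-description the original still satisfies.
(e) Not entailed — the narrative places the photographing before the painting, not after.
(f) Entailed — every conjunct here is already in the original photographing event.

(a), (b), (d), (f)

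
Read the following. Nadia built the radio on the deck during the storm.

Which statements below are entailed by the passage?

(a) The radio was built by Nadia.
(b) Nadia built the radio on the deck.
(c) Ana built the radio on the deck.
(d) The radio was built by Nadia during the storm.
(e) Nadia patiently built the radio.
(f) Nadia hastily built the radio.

(a), (b), (d)

(a) Entailed — every conjunct here is already in the original building event.
(b) Entailed — this follows by dropping conjuncts from the building event's description.
(c) Not entailed — the passage has Nadia building the radio, not Ana.
(d) Entailed — dropping 'on the deck' leaves a sub-description the original still satisfies.
(e) Not entailed — 'patiently' adds information not in the original event.
(f) Not entailed — 'hastily' adds information not in the original event.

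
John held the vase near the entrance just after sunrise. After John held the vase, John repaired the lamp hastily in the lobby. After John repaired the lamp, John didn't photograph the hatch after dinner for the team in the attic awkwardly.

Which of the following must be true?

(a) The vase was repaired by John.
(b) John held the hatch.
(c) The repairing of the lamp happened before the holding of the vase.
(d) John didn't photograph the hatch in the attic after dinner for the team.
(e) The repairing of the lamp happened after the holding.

(e)

(a) Not entailed — John repaired the lamp, not the vase; the vase belongs to the holding event.
(b) Not entailed — John held the vase, not the hatch; the hatch belongs to the photographing event.
(c) Not entailed — the narrative places the holding before the repairing, not after.
(d) Not entailed — dropping 'awkwardly' under negation is not valid — the original leaves open that John photographed the hatch some other way.
(e) Entailed — the narrative places the holding before the repairing.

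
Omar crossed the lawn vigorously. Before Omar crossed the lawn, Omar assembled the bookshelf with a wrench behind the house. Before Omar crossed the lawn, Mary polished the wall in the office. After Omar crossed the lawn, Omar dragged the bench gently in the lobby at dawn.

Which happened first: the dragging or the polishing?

The connectives place the polishing before the dragging.

the polishing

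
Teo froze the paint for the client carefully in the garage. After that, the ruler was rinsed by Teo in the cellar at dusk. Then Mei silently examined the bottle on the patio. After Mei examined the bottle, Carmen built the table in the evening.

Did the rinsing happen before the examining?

The narrative orders the rinsing before the examining.

yes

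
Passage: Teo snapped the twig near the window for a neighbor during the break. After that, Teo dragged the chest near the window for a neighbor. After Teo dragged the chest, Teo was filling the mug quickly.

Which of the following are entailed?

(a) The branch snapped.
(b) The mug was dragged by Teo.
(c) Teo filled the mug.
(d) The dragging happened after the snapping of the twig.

(d)

(a) Not entailed — the twig is what snapped, not the branch.
(b) Not entailed — Teo dragged the chest, not the mug; the mug belongs to the filling event.
(c) Not entailed — 'was filling' is progressive on an accomplishment; it does not entail the completed 'filled'.
(d) Entailed — the narrative places the snapping before the dragging.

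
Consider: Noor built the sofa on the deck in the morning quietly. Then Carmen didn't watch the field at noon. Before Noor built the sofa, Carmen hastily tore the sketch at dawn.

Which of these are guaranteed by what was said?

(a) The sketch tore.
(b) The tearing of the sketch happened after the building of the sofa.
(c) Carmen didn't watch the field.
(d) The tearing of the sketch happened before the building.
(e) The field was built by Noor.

(a) Entailed — 'Carmen tore the sketch' is causative; it entails the inchoative 'the sketch tore'.
(b) Not entailed — the narrative places the tearing before the building, not after.
(c) Not entailed — dropping 'at noon' under negation is not valid — the original leaves open that Carmen watched the field some other way.
(d) Entailed — the narrative places the tearing before the building.
(e) Not entailed — Noor built the sofa, not the field; the field belongs to the watching event.

(a), (d)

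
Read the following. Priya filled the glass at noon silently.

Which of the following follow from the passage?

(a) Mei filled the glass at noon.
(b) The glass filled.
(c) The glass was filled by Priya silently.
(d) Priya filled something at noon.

(b), (c), (d)

(a) Not entailed — the passage has Priya filling the glass, not Mei.
(b) Entailed — 'Priya filled the glass' is causative; it entails the inchoative 'the glass filled'.
(c) Entailed — this follows by dropping conjuncts from the filling event's description.
(d) Entailed — this follows by dropping conjuncts from the filling event's description.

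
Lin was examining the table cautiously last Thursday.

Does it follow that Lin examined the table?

yes

'examine' is atelic; if Lin was examining the table, then Lin examined the table (for some time).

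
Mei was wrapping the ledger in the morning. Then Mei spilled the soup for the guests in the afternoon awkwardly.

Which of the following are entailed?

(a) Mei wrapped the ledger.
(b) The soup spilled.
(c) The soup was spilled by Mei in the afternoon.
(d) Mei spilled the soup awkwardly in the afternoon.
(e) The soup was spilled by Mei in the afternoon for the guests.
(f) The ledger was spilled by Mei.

(b), (c), (d), (e)

(a) Not entailed — 'was wrapping' is progressive on an accomplishment; it does not entail the completed 'wrapped'.
(b) Entailed — 'Mei spilled the soup' is causative; it entails the inchoative 'the soup spilled'.
(c) Entailed — dropping 'for the guests', 'awkwardly' leaves a sub-description the original still satisfies.
(d) Entailed — dropping 'for the guests' leaves a sub-description the original still satisfies.
(e) Entailed — this follows by dropping conjuncts from the spilling event's description.
(f) Not entailed — Mei spilled the soup, not the ledger; the ledger belongs to the wrapping event.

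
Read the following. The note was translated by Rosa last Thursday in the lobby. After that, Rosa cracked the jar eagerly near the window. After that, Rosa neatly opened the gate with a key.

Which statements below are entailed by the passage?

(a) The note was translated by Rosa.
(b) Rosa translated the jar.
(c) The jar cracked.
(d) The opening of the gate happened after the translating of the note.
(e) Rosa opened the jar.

(a) Entailed — the original entails any weakening of itself; this just drops 'last Thursday', 'in the lobby'.
(b) Not entailed — Rosa translated the note, not the jar; the jar belongs to the cracking event.
(c) Entailed — 'Rosa cracked the jar' is causative; it entails the inchoative 'the jar cracked'.
(d) Entailed — the narrative places the translating before the opening.
(e) Not entailed — Rosa opened the gate, not the jar; the jar belongs to the cracking event.

(a), (c), (d)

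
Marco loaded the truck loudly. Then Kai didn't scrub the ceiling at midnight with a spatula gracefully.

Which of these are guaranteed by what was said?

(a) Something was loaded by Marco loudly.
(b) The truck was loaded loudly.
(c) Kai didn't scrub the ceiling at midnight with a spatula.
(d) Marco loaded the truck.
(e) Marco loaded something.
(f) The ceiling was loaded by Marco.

(a), (b), (d), (e)

(a) Entailed — every conjunct here is already in the original loading event.
(b) Entailed — the original entails any weakening of itself; this just generalizes the agent.
(c) Not entailed — dropping 'gracefully' under negation is not valid — the original leaves open that Kai scrubbed the ceiling some other way.
(d) Entailed — the original entails any weakening of itself; this just drops 'loudly'.
(e) Entailed — the original entails any weakening of itself; this just drops 'loudly' and generalizes the patient.
(f) Not entailed — Marco loaded the truck, not the ceiling; the ceiling belongs to the scrubbing event.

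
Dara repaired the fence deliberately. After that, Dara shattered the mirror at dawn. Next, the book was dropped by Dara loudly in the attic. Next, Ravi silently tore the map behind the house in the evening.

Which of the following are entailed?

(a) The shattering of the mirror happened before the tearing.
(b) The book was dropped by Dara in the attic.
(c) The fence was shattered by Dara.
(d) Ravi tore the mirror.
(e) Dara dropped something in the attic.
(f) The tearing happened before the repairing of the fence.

(a), (b), (e)

(a) Entailed — the narrative places the shattering before the tearing.
(b) Entailed — every conjunct here is already in the original dropping event.
(c) Not entailed — Dara shattered the mirror, not the fence; the fence belongs to the repairing event.
(d) Not entailed — Ravi tore the map, not the mirror; the mirror belongs to the shattering event.
(e) Entailed — every conjunct here is already in the original dropping event.
(f) Not entailed — the narrative places the repairing before the tearing, not after.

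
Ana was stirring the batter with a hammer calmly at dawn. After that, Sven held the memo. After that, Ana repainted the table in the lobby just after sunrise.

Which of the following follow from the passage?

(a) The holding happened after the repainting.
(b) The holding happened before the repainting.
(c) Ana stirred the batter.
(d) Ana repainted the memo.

(a) Not entailed — the narrative places the holding before the repainting, not after.
(b) Entailed — the narrative places the holding before the repainting.
(c) Entailed — 'stir' is an activity; 'was stirring' entails that some stirring happened, so 'stirred' holds.
(d) Not entailed — Ana repainted the table, not the memo; the memo belongs to the holding event.

(b), (c)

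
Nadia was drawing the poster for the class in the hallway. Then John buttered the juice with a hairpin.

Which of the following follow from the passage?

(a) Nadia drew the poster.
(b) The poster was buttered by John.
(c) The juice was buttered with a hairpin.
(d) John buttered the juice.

(a) Not entailed — 'was drawing' is progressive on an accomplishment; it does not entail the completed 'drew'.
(b) Not entailed — John buttered the juice, not the poster; the poster belongs to the drawing event.
(c) Entailed — this follows by dropping conjuncts from the buttering event's description.
(d) Entailed — the original entails any weakening of itself; this just drops 'with a hairpin'.

(c), (d)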